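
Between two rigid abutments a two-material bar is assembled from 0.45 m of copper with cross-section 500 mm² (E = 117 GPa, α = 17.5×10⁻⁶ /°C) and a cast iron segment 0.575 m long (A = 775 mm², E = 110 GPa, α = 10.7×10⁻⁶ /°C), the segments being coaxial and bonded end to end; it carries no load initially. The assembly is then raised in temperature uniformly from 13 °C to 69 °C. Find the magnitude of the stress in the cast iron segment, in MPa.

If the supports were absent, the total length change would be Σ αᵢΔT Lᵢ = 17.5×10⁻⁶×56×450 + 10.7×10⁻⁶×56×575 = 0.7855 mm.
Since the ends are fixed, an axial force P builds up, equal in every segment, with P · Σ Lᵢ/(AᵢEᵢ) = δ_free.
Σ Lᵢ/(AᵢEᵢ) = 450/(500×117×10³) + 575/(775×110×10³) = 1.444×10⁻⁵ mm/N.
Hence P = δ_free / Σ(L/AE) = 0.7855/1.444×10⁻⁵ = 54.41 kN (compressive).
σ_{cast iron} = P / A = 54410 / 775 = 70.21 MPa.

σ ≈ 70.2 MPa (compressive)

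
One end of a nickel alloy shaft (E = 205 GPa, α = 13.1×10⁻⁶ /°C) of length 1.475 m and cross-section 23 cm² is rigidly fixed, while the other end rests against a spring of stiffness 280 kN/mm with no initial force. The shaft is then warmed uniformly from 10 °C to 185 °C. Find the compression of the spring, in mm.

The unrestrained thermal change is αΔT L = 13.1×10⁻⁶ × 175 × 1475 = 3.381 mm.
Let P be the compressive force at the spring. The shaft shortens elastically by PL/(AE) and the spring compresses by P/k; together these equal δ_free.
P [ L/(AE) + 1/k ] = δ_free → P [ 1475/(2300×205×10³) + 1/(280×10³) ] = 3.381.
P = 3.381 / 6.7×10⁻⁶ = 504700 N.
Spring compression = P/k = 504700/(280×10³) = 1.803 mm.

δ ≈ 1.8 mm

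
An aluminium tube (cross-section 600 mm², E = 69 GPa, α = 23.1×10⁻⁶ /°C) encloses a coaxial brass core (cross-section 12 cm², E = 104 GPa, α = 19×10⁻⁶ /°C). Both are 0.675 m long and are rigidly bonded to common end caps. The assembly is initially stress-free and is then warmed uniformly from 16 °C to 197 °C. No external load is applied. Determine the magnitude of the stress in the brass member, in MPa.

σ ≈ 19.2 MPa (tensile)

Equilibrium of a rigid end plate with no external load gives equal and opposite internal forces ±P in the two members. Since α_{aluminium} > α_{brass}, heating drives the aluminium into compression and the brass into tension.
Compatibility of the two members (thermal + elastic change equal): (α₁ − α₂)ΔT = P·[1/(A₁E₁) + 1/(A₂E₂)].
|α₁ − α₂|·ΔT = 4.1×10⁻⁶ × 181 = 0.0007421.
1/(A₁E₁) + 1/(A₂E₂) = 1/(600×69×10³) + 1/(1200×104×10³) = 3.217×10⁻⁸ N⁻¹.
P = 0.0007421 / 3.217×10⁻⁸ = 23070 N = 23.07 kN.
σ_{brass} = P/A₂ = 23070/1200 = 19.22 MPa, tensile.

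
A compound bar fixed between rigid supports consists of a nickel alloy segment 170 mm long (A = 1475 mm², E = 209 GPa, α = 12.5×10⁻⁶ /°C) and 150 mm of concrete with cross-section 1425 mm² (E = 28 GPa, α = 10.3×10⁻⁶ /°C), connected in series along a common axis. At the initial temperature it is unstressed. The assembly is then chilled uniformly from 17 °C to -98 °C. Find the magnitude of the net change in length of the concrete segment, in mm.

|ΔL| ≈ 0.19 mm

Free thermal contraction of the whole bar: Σ αᵢΔT Lᵢ = 12.5×10⁻⁶×115×170 + 10.3×10⁻⁶×115×150 = 0.4221 mm.
Since the ends are fixed, an axial force P builds up, equal in every segment, with P · Σ Lᵢ/(AᵢEᵢ) = δ_free.
The series flexibility is Σ Lᵢ/(AᵢEᵢ) = 170/(1475×209×10³) + 150/(1425×28×10³) = 4.311×10⁻⁶ mm/N.
Hence P = δ_free / Σ(L/AE) = 0.4221/4.311×10⁻⁶ = 97.9 kN (tensile).
For the concrete segment, free thermal change = 10.3×10⁻⁶×115×150 = 0.1777 mm and elastic change from P = 97900×150/(1425×28×10³) = 0.3681 mm; these oppose, so the net change is 0.19 mm (segment lengthens).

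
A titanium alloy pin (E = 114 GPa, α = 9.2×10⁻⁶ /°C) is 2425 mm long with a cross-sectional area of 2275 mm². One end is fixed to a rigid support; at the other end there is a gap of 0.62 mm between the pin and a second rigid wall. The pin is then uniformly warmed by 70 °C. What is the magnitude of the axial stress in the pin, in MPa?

Unrestrained expansion: δ_free = αΔT L = 9.2×10⁻⁶ × 70 × 2425 = 1.562 mm.
This exceeds the 0.62 mm gap, so the wall pushes back. The portion of expansion that must be recovered elastically is δ_free − gap = 1.562 − 0.62 = 0.9417 mm.
That suppressed elongation corresponds to σ = E·Δ/L = 114×10³ × 0.9417/2425 = 44.27 MPa.

σ ≈ 44.3 MPa (compressive)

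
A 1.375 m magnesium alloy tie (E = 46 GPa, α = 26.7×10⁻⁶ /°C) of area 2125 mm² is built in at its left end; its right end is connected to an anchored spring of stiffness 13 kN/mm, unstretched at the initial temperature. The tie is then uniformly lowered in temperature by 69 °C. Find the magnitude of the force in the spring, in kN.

If the spring were absent the tie would shorten by αΔT L = 26.7×10⁻⁶ × 69 × 1375 = 2.533 mm.
Let P be the tensile force in the spring. The tie extends elastically by PL/(AE) and the spring stretches by P/k; together these equal δ_free.
P [ L/(AE) + 1/k ] = δ_free → P [ 1375/(2125×46×10³) + 1/(13×10³) ] = 2.533.
P = 2.533 / 9.099×10⁻⁵ = 27840 N.

P ≈ 27.8 kN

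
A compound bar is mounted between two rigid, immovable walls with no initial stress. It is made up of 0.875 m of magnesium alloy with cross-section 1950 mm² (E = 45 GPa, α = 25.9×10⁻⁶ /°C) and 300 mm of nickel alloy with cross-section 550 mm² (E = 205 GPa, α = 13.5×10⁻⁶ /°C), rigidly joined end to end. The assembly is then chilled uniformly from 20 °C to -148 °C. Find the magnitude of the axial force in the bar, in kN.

Free thermal contraction of the whole bar: Σ αᵢΔT Lᵢ = 25.9×10⁻⁶×168×875 + 13.5×10⁻⁶×168×300 = 4.488 mm.
Since the ends are fixed, an axial force P builds up, equal in every segment, with P · Σ Lᵢ/(AᵢEᵢ) = δ_free.
The series flexibility is Σ Lᵢ/(AᵢEᵢ) = 875/(1950×45×10³) + 300/(550×205×10³) = 1.263×10⁻⁵ mm/N.
P = 4.488 / 1.263×10⁻⁵ = 355300 N = 355.3 kN, tensile.

P ≈ 355 kN (tensile)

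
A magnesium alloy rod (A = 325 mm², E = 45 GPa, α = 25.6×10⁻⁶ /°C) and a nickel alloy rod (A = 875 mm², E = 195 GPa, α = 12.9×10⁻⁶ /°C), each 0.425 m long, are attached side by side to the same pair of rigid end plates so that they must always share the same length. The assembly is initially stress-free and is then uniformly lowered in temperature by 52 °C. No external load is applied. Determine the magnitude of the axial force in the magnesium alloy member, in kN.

P ≈ 8.9 kN (tensile in the magnesium alloy)

Both members must finish at the same length. With the larger α, the magnesium alloy tends to over-contract; the plates restrain it, putting the magnesium alloy in tension and the nickel alloy in compression. With no external load the two internal forces are equal and opposite, magnitude P.
Setting the final lengths equal and cancelling L: (α₁ − α₂)ΔT = P/(A₁E₁) + P/(A₂E₂).
|α₁ − α₂|·ΔT = 12.7×10⁻⁶ × 52 = 0.0006604.
1/(A₁E₁) + 1/(A₂E₂) = 1/(325×45×10³) + 1/(875×195×10³) = 7.424×10⁻⁸ N⁻¹.
So P = 0.0006604 / 7.424×10⁻⁸ = 8.896 kN.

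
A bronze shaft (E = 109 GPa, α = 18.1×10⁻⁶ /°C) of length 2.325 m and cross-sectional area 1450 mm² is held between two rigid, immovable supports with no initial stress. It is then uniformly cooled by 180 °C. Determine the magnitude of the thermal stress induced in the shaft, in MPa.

σ ≈ 355 MPa (tensile)

Because both ends are immovable the net strain is zero, and the suppressed thermal strain is αΔT = 18.1×10⁻⁶ × 180 = 3258×10⁻⁶.
Hence σ = E·αΔT = 109×10³ × 3258×10⁻⁶ = 355.1 MPa, tensile.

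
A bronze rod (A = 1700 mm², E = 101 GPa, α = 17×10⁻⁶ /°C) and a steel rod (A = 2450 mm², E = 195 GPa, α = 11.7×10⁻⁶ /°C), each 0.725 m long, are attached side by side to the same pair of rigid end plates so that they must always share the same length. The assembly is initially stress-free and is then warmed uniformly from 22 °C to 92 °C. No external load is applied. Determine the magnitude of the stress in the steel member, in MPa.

Both members must finish at the same length. With the larger α, the bronze tends to over-expand; the plates restrain it, putting the bronze in compression and the steel in tension. With no external load the two internal forces are equal and opposite, magnitude P.
Equating the net (thermal + elastic) strains gives |α₁ − α₂|·ΔT = P·[1/(A₁E₁) + 1/(A₂E₂)].
|α₁ − α₂|·ΔT = 5.3×10⁻⁶ × 70 = 0.000371.
1/(A₁E₁) + 1/(A₂E₂) = 1/(1700×101×10³) + 1/(2450×195×10³) = 7.917×10⁻⁹ N⁻¹.
P = 0.000371 / 7.917×10⁻⁹ = 46860 N = 46.86 kN.
σ_{steel} = P/A₂ = 46860/2450 = 19.13 MPa, tensile.

σ ≈ 19.1 MPa (tensile)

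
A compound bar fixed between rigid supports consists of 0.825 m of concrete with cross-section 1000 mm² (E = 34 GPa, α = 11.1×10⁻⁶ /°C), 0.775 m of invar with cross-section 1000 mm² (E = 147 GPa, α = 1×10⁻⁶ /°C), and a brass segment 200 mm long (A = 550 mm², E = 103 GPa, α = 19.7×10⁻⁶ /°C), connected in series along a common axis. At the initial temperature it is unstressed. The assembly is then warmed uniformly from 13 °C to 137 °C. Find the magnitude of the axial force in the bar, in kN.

Free thermal expansion of the whole bar: Σ αᵢΔT Lᵢ = 11.1×10⁻⁶×124×825 + 1×10⁻⁶×124×775 + 19.7×10⁻⁶×124×200 = 1.72 mm.
The walls prevent any net length change, so an axial force P (same in every segment) develops. Compatibility: P · Σ Lᵢ/(AᵢEᵢ) = δ_free.
Σ Lᵢ/(AᵢEᵢ) = 825/(1000×34×10³) + 775/(1000×147×10³) + 200/(550×103×10³) = 3.307×10⁻⁵ mm/N.
Hence P = δ_free / Σ(L/AE) = 1.72/3.307×10⁻⁵ = 52.02 kN (compressive).

P ≈ 52 kN (compressive)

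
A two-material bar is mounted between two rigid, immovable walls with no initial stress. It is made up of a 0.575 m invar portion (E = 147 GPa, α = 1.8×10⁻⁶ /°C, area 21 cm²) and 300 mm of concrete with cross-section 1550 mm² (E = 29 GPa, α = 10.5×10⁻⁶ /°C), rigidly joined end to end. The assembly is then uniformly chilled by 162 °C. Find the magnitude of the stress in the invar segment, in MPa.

If the supports were absent, the total length change would be Σ αᵢΔT Lᵢ = 1.8×10⁻⁶×162×575 + 10.5×10⁻⁶×162×300 = 0.678 mm.
The walls prevent any net length change, so an axial force P (same in every segment) develops. Compatibility: P · Σ Lᵢ/(AᵢEᵢ) = δ_free.
Σ Lᵢ/(AᵢEᵢ) = 575/(2100×147×10³) + 300/(1550×29×10³) = 8.537×10⁻⁶ mm/N.
So P = 0.678 / 8.537×10⁻⁶ = 79.42 kN, tensile.
σ_{invar} = P / A = 79420 / 2100 = 37.82 MPa.

σ ≈ 37.8 MPa (tensile)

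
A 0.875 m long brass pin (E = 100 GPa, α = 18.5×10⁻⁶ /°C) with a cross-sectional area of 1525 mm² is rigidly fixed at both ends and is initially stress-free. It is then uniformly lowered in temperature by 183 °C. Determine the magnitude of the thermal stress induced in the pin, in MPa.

Because both ends are immovable the net strain is zero, and the suppressed thermal strain is αΔT = 18.5×10⁻⁶ × 183 = 3385.5×10⁻⁶.
The stress required to suppress this strain is σ = Eε = 100×10³ × 3385.5×10⁻⁶ = 338.5 MPa, tensile since the pin is trying to contract.

σ ≈ 339 MPa (tensile)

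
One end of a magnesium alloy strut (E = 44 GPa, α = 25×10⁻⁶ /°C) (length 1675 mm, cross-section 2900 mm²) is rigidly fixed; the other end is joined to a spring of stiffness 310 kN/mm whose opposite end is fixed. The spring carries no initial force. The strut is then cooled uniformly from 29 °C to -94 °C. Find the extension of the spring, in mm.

Free thermal contraction: δ_free = αΔT L = 25×10⁻⁶ × 123 × 1675 = 5.151 mm.
With a force P in the spring, the elastic change of the strut is PL/(AE) and that of the spring is P/k; compatibility requires their sum to equal δ_free.
So P = δ_free / [L/(AE) + 1/k] = 5.151 / [ 1675/(2900×44×10³) + 1/(310×10³) ].
P = 5.151 / 1.635×10⁻⁵ = 315000 N.
Spring extension = P/k = 315000/(310×10³) = 1.016 mm.

δ ≈ 1.02 mm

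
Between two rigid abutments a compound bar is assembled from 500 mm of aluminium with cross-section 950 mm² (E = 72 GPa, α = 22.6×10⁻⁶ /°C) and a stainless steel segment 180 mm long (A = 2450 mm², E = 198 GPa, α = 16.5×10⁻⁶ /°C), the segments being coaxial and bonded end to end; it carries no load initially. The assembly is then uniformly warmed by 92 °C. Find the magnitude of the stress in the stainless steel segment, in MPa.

σ ≈ 69.8 MPa (compressive)

Free thermal expansion of the whole bar: Σ αᵢΔT Lᵢ = 22.6×10⁻⁶×92×500 + 16.5×10⁻⁶×92×180 = 1.313 mm.
The rigid supports impose zero overall length change; the single axial force P common to all segments must satisfy P Σ Lᵢ/(AᵢEᵢ) = δ_free.
The series flexibility is Σ Lᵢ/(AᵢEᵢ) = 500/(950×72×10³) + 180/(2450×198×10³) = 7.681×10⁻⁶ mm/N.
Hence P = δ_free / Σ(L/AE) = 1.313/7.681×10⁻⁶ = 170.9 kN (compressive).
σ_{stainless steel} = P / A = 170900 / 2450 = 69.76 MPa.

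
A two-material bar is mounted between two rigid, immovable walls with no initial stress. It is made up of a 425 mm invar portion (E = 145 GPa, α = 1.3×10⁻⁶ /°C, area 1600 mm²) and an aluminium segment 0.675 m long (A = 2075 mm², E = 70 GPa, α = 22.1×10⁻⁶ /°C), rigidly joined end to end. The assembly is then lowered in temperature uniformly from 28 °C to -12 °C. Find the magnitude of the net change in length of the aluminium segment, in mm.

With the walls removed the bar would change length by δ_free = Σ αᵢΔT Lᵢ = 1.3×10⁻⁶×40×425 + 22.1×10⁻⁶×40×675 = 0.6188 mm.
The walls prevent any net length change, so an axial force P (same in every segment) develops. Compatibility: P · Σ Lᵢ/(AᵢEᵢ) = δ_free.
The series flexibility is Σ Lᵢ/(AᵢEᵢ) = 425/(1600×145×10³) + 675/(2075×70×10³) = 6.479×10⁻⁶ mm/N.
Hence P = δ_free / Σ(L/AE) = 0.6188/6.479×10⁻⁶ = 95.51 kN (tensile).
For the aluminium segment, free thermal change = 22.1×10⁻⁶×40×675 = 0.5967 mm and elastic change from P = 95510×675/(2075×70×10³) = 0.4438 mm; these oppose, so the net change is 0.153 mm (segment shortens).

|ΔL| ≈ 0.153 mm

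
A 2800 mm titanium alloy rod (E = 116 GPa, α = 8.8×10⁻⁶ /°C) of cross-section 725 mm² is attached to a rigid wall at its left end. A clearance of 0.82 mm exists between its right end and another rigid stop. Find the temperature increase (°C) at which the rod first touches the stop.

ΔT ≈ 33.3 °C

The gap closes when αΔT L = 0.82 mm, since the rod is still unstressed at that instant.
ΔT = 0.82 / (8.8×10⁻⁶ × 2800) = 33.28 °C.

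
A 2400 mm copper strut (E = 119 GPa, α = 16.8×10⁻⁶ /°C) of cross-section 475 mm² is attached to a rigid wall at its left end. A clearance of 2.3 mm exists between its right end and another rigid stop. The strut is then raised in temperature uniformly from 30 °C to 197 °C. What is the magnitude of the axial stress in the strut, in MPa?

Unrestrained expansion: δ_free = αΔT L = 16.8×10⁻⁶ × 167 × 2400 = 6.733 mm.
This exceeds the 2.3 mm gap, so the wall pushes back. The portion of expansion that must be recovered elastically is δ_free − gap = 6.733 − 2.3 = 4.433 mm.
So σ = E(δ_free − g)/L = 119×10³ × 4.433/2400 = 219.8 MPa.

σ ≈ 220 MPa (compressive)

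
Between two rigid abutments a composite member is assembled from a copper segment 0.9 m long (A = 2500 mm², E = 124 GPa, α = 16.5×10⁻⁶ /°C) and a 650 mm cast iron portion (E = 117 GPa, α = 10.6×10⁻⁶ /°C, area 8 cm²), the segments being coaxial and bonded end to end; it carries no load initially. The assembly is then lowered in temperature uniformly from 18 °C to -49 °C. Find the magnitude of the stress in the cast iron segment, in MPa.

σ ≈ 185 MPa (tensile)

If the supports were absent, the total length change would be Σ αᵢΔT Lᵢ = 16.5×10⁻⁶×67×900 + 10.6×10⁻⁶×67×650 = 1.457 mm.
Since the ends are fixed, an axial force P builds up, equal in every segment, with P · Σ Lᵢ/(AᵢEᵢ) = δ_free.
Σ Lᵢ/(AᵢEᵢ) = 900/(2500×124×10³) + 650/(800×117×10³) = 9.848×10⁻⁶ mm/N.
So P = 1.457 / 9.848×10⁻⁶ = 147.9 kN, tensile.
σ_{cast iron} = P / A = 147900 / 800 = 184.9 MPa.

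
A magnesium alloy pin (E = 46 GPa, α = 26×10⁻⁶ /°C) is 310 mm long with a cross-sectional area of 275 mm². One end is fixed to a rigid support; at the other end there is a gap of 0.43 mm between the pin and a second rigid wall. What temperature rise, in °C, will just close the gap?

ΔT ≈ 53.3 °C

Contact occurs when the free expansion equals the gap: αΔT L = 0.43 mm.
So ΔT = g/(αL) = 0.43/(26×10⁻⁶ × 310) = 53.35 °C.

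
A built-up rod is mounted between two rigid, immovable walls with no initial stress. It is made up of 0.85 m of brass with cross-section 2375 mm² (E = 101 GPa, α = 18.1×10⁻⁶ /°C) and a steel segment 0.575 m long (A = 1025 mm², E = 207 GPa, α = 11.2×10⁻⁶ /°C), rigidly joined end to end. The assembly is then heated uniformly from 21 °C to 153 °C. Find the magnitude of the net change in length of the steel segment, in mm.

|ΔL| ≈ 0.398 mm

Free thermal expansion of the whole bar: Σ αᵢΔT Lᵢ = 18.1×10⁻⁶×132×850 + 11.2×10⁻⁶×132×575 = 2.881 mm.
The rigid supports impose zero overall length change; the single axial force P common to all segments must satisfy P Σ Lᵢ/(AᵢEᵢ) = δ_free.
Σ Lᵢ/(AᵢEᵢ) = 850/(2375×101×10³) + 575/(1025×207×10³) = 6.254×10⁻⁶ mm/N.
Hence P = δ_free / Σ(L/AE) = 2.881/6.254×10⁻⁶ = 460.7 kN (compressive).
For the steel segment, free thermal change = 11.2×10⁻⁶×132×575 = 0.8501 mm and elastic change from P = 460700×575/(1025×207×10³) = 1.248 mm; these oppose, so the net change is 0.398 mm (segment shortens).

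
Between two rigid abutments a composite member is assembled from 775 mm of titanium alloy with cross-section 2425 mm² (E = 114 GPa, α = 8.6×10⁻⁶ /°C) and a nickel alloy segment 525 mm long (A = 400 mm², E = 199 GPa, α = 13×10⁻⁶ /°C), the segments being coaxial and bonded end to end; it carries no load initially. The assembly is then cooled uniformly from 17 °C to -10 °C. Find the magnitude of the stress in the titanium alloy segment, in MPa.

σ ≈ 16 MPa (tensile)

With the walls removed the bar would change length by δ_free = Σ αᵢΔT Lᵢ = 8.6×10⁻⁶×27×775 + 13×10⁻⁶×27×525 = 0.3642 mm.
The rigid supports impose zero overall length change; the single axial force P common to all segments must satisfy P Σ Lᵢ/(AᵢEᵢ) = δ_free.
The series flexibility is Σ Lᵢ/(AᵢEᵢ) = 775/(2425×114×10³) + 525/(400×199×10³) = 9.399×10⁻⁶ mm/N.
So P = 0.3642 / 9.399×10⁻⁶ = 38.75 kN, tensile.
σ_{titanium alloy} = P / A = 38750 / 2425 = 15.98 MPa.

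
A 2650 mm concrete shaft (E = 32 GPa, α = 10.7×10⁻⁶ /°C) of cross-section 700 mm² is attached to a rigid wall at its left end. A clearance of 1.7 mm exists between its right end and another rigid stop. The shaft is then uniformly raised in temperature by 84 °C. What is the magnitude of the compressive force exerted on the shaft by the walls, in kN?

If the wall were absent the shaft would grow by αΔT L = 10.7×10⁻⁶ × 84 × 2650 = 2.382 mm.
After closing the 1.7 mm clearance, 2.382 − 1.7 = 0.6818 mm of expansion remains to be suppressed by the wall.
Compatibility: PL/(AE) = 0.6818 mm, so σ = P/A = E × (0.6818/2650) = 8.233 MPa.
P = σA = 8.233 × 700 = 5.763 kN.

P ≈ 5.76 kN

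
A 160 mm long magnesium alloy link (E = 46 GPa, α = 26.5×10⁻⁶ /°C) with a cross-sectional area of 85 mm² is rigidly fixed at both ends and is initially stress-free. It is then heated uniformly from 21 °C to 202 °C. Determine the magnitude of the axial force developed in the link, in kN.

P ≈ 18.8 kN (compressive)

Full restraint means ε = 0, so the stress is σ = EαΔT = 46×10³ × 26.5×10⁻⁶ × 181 = 220.6 MPa.
Axial force P = σA = 220.6 × 85 = 18750 N = 18.75 kN, compressive.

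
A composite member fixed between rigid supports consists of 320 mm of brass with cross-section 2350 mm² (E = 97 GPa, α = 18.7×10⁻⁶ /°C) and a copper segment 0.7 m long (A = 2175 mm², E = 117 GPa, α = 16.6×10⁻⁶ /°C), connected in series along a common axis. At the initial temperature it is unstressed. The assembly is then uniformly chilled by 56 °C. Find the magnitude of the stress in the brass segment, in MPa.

σ ≈ 101 MPa (tensile)

With the walls removed the bar would change length by δ_free = Σ αᵢΔT Lᵢ = 18.7×10⁻⁶×56×320 + 16.6×10⁻⁶×56×700 = 0.9858 mm.
Since the ends are fixed, an axial force P builds up, equal in every segment, with P · Σ Lᵢ/(AᵢEᵢ) = δ_free.
The series flexibility is Σ Lᵢ/(AᵢEᵢ) = 320/(2350×97×10³) + 700/(2175×117×10³) = 4.155×10⁻⁶ mm/N.
Hence P = δ_free / Σ(L/AE) = 0.9858/4.155×10⁻⁶ = 237.3 kN (tensile).
σ_{brass} = P / A = 237300 / 2350 = 101 MPa.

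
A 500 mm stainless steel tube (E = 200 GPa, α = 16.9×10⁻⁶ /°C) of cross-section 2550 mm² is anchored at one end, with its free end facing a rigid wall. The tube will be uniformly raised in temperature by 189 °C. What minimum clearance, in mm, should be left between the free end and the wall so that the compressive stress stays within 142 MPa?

With no wall the tube would lengthen by αΔT L = 16.9×10⁻⁶ × 189 × 500 = 1.597 mm.
At the allowable stress the elastic shortening the wall may impose is σL/E = 142 × 500 / (200×10³) = 0.355 mm.
So the gap has to take up the difference, g_min = δ_free − σL/E = 1.597 − 0.355 = 1.242 mm.

g ≈ 1.24 mm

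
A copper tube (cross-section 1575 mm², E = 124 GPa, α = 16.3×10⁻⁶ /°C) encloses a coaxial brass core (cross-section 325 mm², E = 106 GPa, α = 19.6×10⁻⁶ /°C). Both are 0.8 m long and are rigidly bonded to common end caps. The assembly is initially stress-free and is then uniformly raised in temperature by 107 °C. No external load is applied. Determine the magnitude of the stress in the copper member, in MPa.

σ ≈ 6.57 MPa (tensile)

Equilibrium of a rigid end plate with no external load gives equal and opposite internal forces ±P in the two members. Since α_{brass} > α_{copper}, heating drives the brass into compression and the copper into tension.
Setting the final lengths equal and cancelling L: (α₁ − α₂)ΔT = P/(A₁E₁) + P/(A₂E₂).
|α₁ − α₂|·ΔT = 3.3×10⁻⁶ × 107 = 0.0003531.
1/(A₁E₁) + 1/(A₂E₂) = 1/(1575×124×10³) + 1/(325×106×10³) = 3.415×10⁻⁸ N⁻¹.
P = 0.0003531 / 3.415×10⁻⁸ = 10340 N = 10.34 kN.
σ_{copper} = P/A₁ = 10340/1575 = 6.565 MPa, tensile.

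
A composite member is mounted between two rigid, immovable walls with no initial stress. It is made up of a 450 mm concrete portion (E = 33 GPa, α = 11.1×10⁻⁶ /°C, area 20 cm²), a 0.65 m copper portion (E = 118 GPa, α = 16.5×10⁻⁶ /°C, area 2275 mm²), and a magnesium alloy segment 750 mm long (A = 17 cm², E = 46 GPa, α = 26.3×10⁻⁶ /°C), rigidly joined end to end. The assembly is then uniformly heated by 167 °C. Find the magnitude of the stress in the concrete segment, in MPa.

σ ≈ 157 MPa (compressive)

If the supports were absent, the total length change would be Σ αᵢΔT Lᵢ = 11.1×10⁻⁶×167×450 + 16.5×10⁻⁶×167×650 + 26.3×10⁻⁶×167×750 = 5.919 mm.
Since the ends are fixed, an axial force P builds up, equal in every segment, with P · Σ Lᵢ/(AᵢEᵢ) = δ_free.
The series flexibility is Σ Lᵢ/(AᵢEᵢ) = 450/(2000×33×10³) + 650/(2275×118×10³) + 750/(1700×46×10³) = 1.883×10⁻⁵ mm/N.
Hence P = δ_free / Σ(L/AE) = 5.919/1.883×10⁻⁵ = 314.4 kN (compressive).
σ_{concrete} = P / A = 314400 / 2000 = 157.2 MPa.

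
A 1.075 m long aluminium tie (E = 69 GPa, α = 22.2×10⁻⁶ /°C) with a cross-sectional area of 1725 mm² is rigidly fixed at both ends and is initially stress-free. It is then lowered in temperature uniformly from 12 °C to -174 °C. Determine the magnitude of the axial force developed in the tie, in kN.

Full restraint means ε = 0, so the stress is σ = EαΔT = 69×10³ × 22.2×10⁻⁶ × 186 = 284.9 MPa.
P = AEαΔT = 1725 × 69×10³ × 22.2×10⁻⁶ × 186 = 491.5 kN (tensile).

P ≈ 491 kN (tensile)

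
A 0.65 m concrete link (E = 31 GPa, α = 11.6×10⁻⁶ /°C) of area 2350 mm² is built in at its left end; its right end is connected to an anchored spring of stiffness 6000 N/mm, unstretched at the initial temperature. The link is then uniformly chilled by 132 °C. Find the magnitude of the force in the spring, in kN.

P ≈ 5.67 kN

Free thermal contraction: δ_free = αΔT L = 11.6×10⁻⁶ × 132 × 650 = 0.9953 mm.
Let P be the tensile force in the spring. The link extends elastically by PL/(AE) and the spring stretches by P/k; together these equal δ_free.
P [ L/(AE) + 1/k ] = δ_free → P [ 650/(2350×31×10³) + 1/(6000) ] = 0.9953.
P = 0.9953 / 0.0001756 = 5668 N.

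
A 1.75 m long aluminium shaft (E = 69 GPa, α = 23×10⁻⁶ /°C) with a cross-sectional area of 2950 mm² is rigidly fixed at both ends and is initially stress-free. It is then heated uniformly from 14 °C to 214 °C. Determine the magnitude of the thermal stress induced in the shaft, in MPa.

σ ≈ 317 MPa (compressive)

The supports are rigid, so the total axial strain is zero. The restrained thermal strain is ε = αΔT = 23×10⁻⁶ × 200 = 4600×10⁻⁶.
σ = EαΔT = 69×10³ × 23×10⁻⁶ × 200 = 317.4 MPa (compressive; the shaft is trying to expand).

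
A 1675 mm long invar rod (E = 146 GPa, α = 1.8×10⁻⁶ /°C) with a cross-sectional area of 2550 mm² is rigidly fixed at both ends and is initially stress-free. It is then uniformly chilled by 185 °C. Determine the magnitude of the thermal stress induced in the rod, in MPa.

σ ≈ 48.6 MPa (tensile)

With length fixed, the mechanical strain must cancel the thermal strain αΔT = 1.8×10⁻⁶ × 185 = 333×10⁻⁶.
σ = EαΔT = 146×10³ × 1.8×10⁻⁶ × 185 = 48.62 MPa (tensile; the rod is trying to contract).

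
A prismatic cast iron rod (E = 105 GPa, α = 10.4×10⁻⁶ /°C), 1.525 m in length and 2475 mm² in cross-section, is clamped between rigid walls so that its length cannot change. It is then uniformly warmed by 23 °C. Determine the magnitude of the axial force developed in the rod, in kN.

With zero net strain, σ = E·αΔT = 105 GPa × 10.4×10⁻⁶ × 23 = 25.12 MPa.
P = AEαΔT = 2475 × 105×10³ × 10.4×10⁻⁶ × 23 = 62.16 kN (compressive).

P ≈ 62.2 kN (compressive)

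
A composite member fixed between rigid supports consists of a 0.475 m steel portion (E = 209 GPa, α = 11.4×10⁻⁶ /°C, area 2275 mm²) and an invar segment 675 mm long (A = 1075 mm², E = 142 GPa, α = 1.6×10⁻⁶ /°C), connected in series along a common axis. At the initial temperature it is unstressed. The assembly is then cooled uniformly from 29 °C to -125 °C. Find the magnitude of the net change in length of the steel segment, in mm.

|ΔL| ≈ 0.65 mm

Free thermal contraction of the whole bar: Σ αᵢΔT Lᵢ = 11.4×10⁻⁶×154×475 + 1.6×10⁻⁶×154×675 = 1 mm.
Since the ends are fixed, an axial force P builds up, equal in every segment, with P · Σ Lᵢ/(AᵢEᵢ) = δ_free.
The series flexibility is Σ Lᵢ/(AᵢEᵢ) = 475/(2275×209×10³) + 675/(1075×142×10³) = 5.421×10⁻⁶ mm/N.
P = 1 / 5.421×10⁻⁶ = 184500 N = 184.5 kN, tensile.
For the steel segment, free thermal change = 11.4×10⁻⁶×154×475 = 0.8339 mm and elastic change from P = 184500×475/(2275×209×10³) = 0.1843 mm; these oppose, so the net change is 0.65 mm (segment shortens).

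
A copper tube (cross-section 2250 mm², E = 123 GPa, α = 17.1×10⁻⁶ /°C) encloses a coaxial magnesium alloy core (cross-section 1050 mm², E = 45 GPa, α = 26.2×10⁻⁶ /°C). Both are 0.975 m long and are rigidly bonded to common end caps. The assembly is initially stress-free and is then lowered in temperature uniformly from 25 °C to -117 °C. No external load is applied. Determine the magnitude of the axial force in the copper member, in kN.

Both members must finish at the same length. With the larger α, the magnesium alloy tends to over-contract; the plates restrain it, putting the magnesium alloy in tension and the copper in compression. With no external load the two internal forces are equal and opposite, magnitude P.
Equating the net (thermal + elastic) strains gives |α₁ − α₂|·ΔT = P·[1/(A₁E₁) + 1/(A₂E₂)].
|α₁ − α₂|·ΔT = 9.1×10⁻⁶ × 142 = 0.001292.
1/(A₁E₁) + 1/(A₂E₂) = 1/(2250×123×10³) + 1/(1050×45×10³) = 2.478×10⁻⁸ N⁻¹.
So P = 0.001292 / 2.478×10⁻⁸ = 52.15 kN.

P ≈ 52.2 kN (compressive in the copper)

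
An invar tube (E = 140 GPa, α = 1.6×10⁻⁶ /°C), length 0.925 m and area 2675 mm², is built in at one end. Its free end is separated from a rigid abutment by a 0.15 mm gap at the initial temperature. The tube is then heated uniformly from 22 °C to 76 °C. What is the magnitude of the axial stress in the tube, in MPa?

Unrestrained expansion: δ_free = αΔT L = 1.6×10⁻⁶ × 54 × 925 = 0.07992 mm.
This is smaller than the 0.15 mm clearance, so the tube expands freely without reaching the stop — the stress is zero.

σ ≈ 0 MPa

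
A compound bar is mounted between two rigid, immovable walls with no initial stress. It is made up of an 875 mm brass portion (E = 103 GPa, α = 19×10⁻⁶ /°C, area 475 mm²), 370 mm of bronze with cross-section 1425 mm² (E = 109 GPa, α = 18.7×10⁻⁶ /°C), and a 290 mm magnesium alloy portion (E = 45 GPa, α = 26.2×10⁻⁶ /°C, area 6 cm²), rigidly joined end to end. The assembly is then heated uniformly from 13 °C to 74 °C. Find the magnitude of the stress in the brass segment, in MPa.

σ ≈ 129 MPa (compressive)

If the supports were absent, the total length change would be Σ αᵢΔT Lᵢ = 19×10⁻⁶×61×875 + 18.7×10⁻⁶×61×370 + 26.2×10⁻⁶×61×290 = 1.9 mm.
The rigid supports impose zero overall length change; the single axial force P common to all segments must satisfy P Σ Lᵢ/(AᵢEᵢ) = δ_free.
The series flexibility is Σ Lᵢ/(AᵢEᵢ) = 875/(475×103×10³) + 370/(1425×109×10³) + 290/(600×45×10³) = 3.101×10⁻⁵ mm/N.
Hence P = δ_free / Σ(L/AE) = 1.9/3.101×10⁻⁵ = 61.26 kN (compressive).
σ_{brass} = P / A = 61260 / 475 = 129 MPa.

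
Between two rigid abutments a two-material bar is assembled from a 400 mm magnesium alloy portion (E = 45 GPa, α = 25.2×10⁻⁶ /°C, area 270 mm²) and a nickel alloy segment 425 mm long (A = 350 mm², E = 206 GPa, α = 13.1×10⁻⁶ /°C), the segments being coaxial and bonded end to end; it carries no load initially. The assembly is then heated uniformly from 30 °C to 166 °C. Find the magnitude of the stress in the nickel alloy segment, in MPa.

σ ≈ 157 MPa (compressive)

Free thermal expansion of the whole bar: Σ αᵢΔT Lᵢ = 25.2×10⁻⁶×136×400 + 13.1×10⁻⁶×136×425 = 2.128 mm.
Since the ends are fixed, an axial force P builds up, equal in every segment, with P · Σ Lᵢ/(AᵢEᵢ) = δ_free.
The series flexibility is Σ Lᵢ/(AᵢEᵢ) = 400/(270×45×10³) + 425/(350×206×10³) = 3.882×10⁻⁵ mm/N.
P = 2.128 / 3.882×10⁻⁵ = 54820 N = 54.82 kN, compressive.
σ_{nickel alloy} = P / A = 54820 / 350 = 156.6 MPa.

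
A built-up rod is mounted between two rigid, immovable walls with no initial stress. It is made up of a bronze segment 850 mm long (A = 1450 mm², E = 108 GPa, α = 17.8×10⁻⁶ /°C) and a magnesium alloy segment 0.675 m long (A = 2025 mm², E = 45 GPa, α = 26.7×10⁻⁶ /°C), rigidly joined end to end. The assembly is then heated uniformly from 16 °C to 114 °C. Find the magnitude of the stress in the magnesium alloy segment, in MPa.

σ ≈ 125 MPa (compressive)

With the walls removed the bar would change length by δ_free = Σ αᵢΔT Lᵢ = 17.8×10⁻⁶×98×850 + 26.7×10⁻⁶×98×675 = 3.249 mm.
Since the ends are fixed, an axial force P builds up, equal in every segment, with P · Σ Lᵢ/(AᵢEᵢ) = δ_free.
Σ Lᵢ/(AᵢEᵢ) = 850/(1450×108×10³) + 675/(2025×45×10³) = 1.284×10⁻⁵ mm/N.
So P = 3.249 / 1.284×10⁻⁵ = 253.1 kN, compressive.
σ_{magnesium alloy} = P / A = 253100 / 2025 = 125 MPa.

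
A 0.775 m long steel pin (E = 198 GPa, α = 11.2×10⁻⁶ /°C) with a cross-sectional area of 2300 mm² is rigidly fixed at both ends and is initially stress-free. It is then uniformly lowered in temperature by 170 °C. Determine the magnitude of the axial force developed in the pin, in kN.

P ≈ 867 kN (tensile)

The ends cannot move, so σ = EαΔT = 198×10³ × 11.2×10⁻⁶ × 170 = 377 MPa.
Then P = σA = 377 × 2300 mm² = 867.1 kN, tensile.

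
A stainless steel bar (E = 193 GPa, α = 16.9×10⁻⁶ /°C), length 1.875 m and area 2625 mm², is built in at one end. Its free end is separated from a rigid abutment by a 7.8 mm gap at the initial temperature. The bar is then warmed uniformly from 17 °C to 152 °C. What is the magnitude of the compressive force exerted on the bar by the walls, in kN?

Unrestrained expansion: δ_free = αΔT L = 16.9×10⁻⁶ × 135 × 1875 = 4.278 mm.
This is smaller than the 7.8 mm clearance, so the bar expands freely without reaching the stop — the stress is zero.

P ≈ 0 kN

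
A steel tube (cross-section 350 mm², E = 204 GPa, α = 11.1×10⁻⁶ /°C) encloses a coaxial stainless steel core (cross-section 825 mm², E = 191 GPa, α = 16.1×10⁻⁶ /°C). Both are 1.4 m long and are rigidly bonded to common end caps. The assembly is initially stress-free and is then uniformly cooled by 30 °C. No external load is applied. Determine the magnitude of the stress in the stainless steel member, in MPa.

The stainless steel has the larger α, so on cooling it would change length more than the steel if both were free. The rigid plates force a common final length, so the stainless steel is put into tension and the steel into compression, with equal and opposite forces P (no external load).
Equating the net (thermal + elastic) strains gives |α₁ − α₂|·ΔT = P·[1/(A₁E₁) + 1/(A₂E₂)].
|α₁ − α₂|·ΔT = 5×10⁻⁶ × 30 = 0.00015.
1/(A₁E₁) + 1/(A₂E₂) = 1/(350×204×10³) + 1/(825×191×10³) = 2.035×10⁻⁸ N⁻¹.
So P = 0.00015 / 2.035×10⁻⁸ = 7.37 kN.
σ_{stainless steel} = P/A₂ = 7370/825 = 8.934 MPa, tensile.

σ ≈ 8.93 MPa (tensile)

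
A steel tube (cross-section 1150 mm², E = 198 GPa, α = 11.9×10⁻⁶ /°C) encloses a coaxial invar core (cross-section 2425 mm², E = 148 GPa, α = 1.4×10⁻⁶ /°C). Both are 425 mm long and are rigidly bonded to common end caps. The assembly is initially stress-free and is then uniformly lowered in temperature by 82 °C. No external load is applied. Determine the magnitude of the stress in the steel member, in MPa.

σ ≈ 104 MPa (tensile)

Both members must finish at the same length. With the larger α, the steel tends to over-contract; the plates restrain it, putting the steel in tension and the invar in compression. With no external load the two internal forces are equal and opposite, magnitude P.
Compatibility of the two members (thermal + elastic change equal): (α₁ − α₂)ΔT = P·[1/(A₁E₁) + 1/(A₂E₂)].
|α₁ − α₂|·ΔT = 10.5×10⁻⁶ × 82 = 0.000861.
1/(A₁E₁) + 1/(A₂E₂) = 1/(1150×198×10³) + 1/(2425×148×10³) = 7.178×10⁻⁹ N⁻¹.
So P = 0.000861 / 7.178×10⁻⁹ = 119.9 kN.
σ_{steel} = P/A₁ = 119900/1150 = 104.3 MPa, tensile.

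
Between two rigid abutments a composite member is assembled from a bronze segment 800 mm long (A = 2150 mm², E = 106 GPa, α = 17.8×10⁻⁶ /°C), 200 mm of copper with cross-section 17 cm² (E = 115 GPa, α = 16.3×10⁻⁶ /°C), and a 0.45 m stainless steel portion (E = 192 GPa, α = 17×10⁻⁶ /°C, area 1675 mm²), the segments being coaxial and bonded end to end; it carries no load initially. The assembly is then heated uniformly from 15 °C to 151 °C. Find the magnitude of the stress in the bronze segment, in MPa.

If the supports were absent, the total length change would be Σ αᵢΔT Lᵢ = 17.8×10⁻⁶×136×800 + 16.3×10⁻⁶×136×200 + 17×10⁻⁶×136×450 = 3.42 mm.
The rigid supports impose zero overall length change; the single axial force P common to all segments must satisfy P Σ Lᵢ/(AᵢEᵢ) = δ_free.
Σ Lᵢ/(AᵢEᵢ) = 800/(2150×106×10³) + 200/(1700×115×10³) + 450/(1675×192×10³) = 5.933×10⁻⁶ mm/N.
So P = 3.42 / 5.933×10⁻⁶ = 576.5 kN, compressive.
σ_{bronze} = P / A = 576500 / 2150 = 268.2 MPa.

σ ≈ 268 MPa (compressive)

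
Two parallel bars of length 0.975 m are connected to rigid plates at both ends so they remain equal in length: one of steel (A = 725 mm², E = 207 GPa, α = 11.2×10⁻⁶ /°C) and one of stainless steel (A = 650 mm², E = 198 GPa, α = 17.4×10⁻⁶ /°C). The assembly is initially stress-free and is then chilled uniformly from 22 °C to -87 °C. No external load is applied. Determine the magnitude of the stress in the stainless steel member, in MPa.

Both members must finish at the same length. With the larger α, the stainless steel tends to over-contract; the plates restrain it, putting the stainless steel in tension and the steel in compression. With no external load the two internal forces are equal and opposite, magnitude P.
Setting the final lengths equal and cancelling L: (α₁ − α₂)ΔT = P/(A₁E₁) + P/(A₂E₂).
|α₁ − α₂|·ΔT = 6.2×10⁻⁶ × 109 = 0.0006758.
1/(A₁E₁) + 1/(A₂E₂) = 1/(725×207×10³) + 1/(650×198×10³) = 1.443×10⁻⁸ N⁻¹.
P = 0.0006758 / 1.443×10⁻⁸ = 46820 N = 46.82 kN.
σ_{stainless steel} = P/A₂ = 46820/650 = 72.03 MPa, tensile.

σ ≈ 72 MPa (tensile)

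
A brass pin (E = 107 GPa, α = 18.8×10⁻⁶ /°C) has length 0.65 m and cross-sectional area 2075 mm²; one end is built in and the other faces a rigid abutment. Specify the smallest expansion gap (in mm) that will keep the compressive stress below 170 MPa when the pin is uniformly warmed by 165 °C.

g ≈ 0.984 mm

With no wall the pin would lengthen by αΔT L = 18.8×10⁻⁶ × 165 × 650 = 2.016 mm.
A stress of 170 MPa corresponds to the wall pushing the pin back by σL/E = 170×650/(107×10³) = 1.033 mm.
The gap must absorb the remainder: g_min = 2.016 − 1.033 = 0.9836 mm.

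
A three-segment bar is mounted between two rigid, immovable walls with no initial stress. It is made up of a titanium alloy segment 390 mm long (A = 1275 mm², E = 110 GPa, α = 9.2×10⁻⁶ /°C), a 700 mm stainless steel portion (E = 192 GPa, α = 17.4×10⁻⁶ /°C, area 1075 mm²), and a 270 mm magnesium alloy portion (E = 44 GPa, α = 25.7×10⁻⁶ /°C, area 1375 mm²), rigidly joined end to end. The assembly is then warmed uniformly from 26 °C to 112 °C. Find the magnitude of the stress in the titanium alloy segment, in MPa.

σ ≈ 144 MPa (compressive)

Free thermal expansion of the whole bar: Σ αᵢΔT Lᵢ = 9.2×10⁻⁶×86×390 + 17.4×10⁻⁶×86×700 + 25.7×10⁻⁶×86×270 = 1.953 mm.
Since the ends are fixed, an axial force P builds up, equal in every segment, with P · Σ Lᵢ/(AᵢEᵢ) = δ_free.
The series flexibility is Σ Lᵢ/(AᵢEᵢ) = 390/(1275×110×10³) + 700/(1075×192×10³) + 270/(1375×44×10³) = 1.064×10⁻⁵ mm/N.
So P = 1.953 / 1.064×10⁻⁵ = 183.6 kN, compressive.
σ_{titanium alloy} = P / A = 183600 / 1275 = 144 MPa.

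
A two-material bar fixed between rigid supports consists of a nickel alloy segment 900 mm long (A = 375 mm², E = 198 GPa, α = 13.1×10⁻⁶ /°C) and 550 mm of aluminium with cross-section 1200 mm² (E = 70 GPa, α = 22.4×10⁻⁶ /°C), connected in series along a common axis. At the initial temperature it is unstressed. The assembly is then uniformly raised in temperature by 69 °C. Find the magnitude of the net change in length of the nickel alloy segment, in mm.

If the supports were absent, the total length change would be Σ αᵢΔT Lᵢ = 13.1×10⁻⁶×69×900 + 22.4×10⁻⁶×69×550 = 1.664 mm.
Since the ends are fixed, an axial force P builds up, equal in every segment, with P · Σ Lᵢ/(AᵢEᵢ) = δ_free.
Σ Lᵢ/(AᵢEᵢ) = 900/(375×198×10³) + 550/(1200×70×10³) = 1.867×10⁻⁵ mm/N.
Hence P = δ_free / Σ(L/AE) = 1.664/1.867×10⁻⁵ = 89.11 kN (compressive).
For the nickel alloy segment, free thermal change = 13.1×10⁻⁶×69×900 = 0.8135 mm and elastic change from P = 89110×900/(375×198×10³) = 1.08 mm; these oppose, so the net change is 0.267 mm (segment shortens).

|ΔL| ≈ 0.267 mm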